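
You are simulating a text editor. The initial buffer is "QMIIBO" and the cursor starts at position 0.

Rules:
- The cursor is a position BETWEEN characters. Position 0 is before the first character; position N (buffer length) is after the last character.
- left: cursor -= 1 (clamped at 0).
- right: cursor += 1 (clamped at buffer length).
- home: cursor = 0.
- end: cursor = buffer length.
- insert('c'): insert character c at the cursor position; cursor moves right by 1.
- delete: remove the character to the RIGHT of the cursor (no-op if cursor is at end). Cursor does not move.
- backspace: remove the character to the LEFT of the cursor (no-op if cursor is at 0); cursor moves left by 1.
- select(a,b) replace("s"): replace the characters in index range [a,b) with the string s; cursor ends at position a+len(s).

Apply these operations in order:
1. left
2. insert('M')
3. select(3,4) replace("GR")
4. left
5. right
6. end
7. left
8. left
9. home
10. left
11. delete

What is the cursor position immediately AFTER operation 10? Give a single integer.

Answer: 0

Derivation:
After op 1 (left): buf='QMIIBO' cursor=0
After op 2 (insert('M')): buf='MQMIIBO' cursor=1
After op 3 (select(3,4) replace("GR")): buf='MQMGRIBO' cursor=5
After op 4 (left): buf='MQMGRIBO' cursor=4
After op 5 (right): buf='MQMGRIBO' cursor=5
After op 6 (end): buf='MQMGRIBO' cursor=8
After op 7 (left): buf='MQMGRIBO' cursor=7
After op 8 (left): buf='MQMGRIBO' cursor=6
After op 9 (home): buf='MQMGRIBO' cursor=0
After op 10 (left): buf='MQMGRIBO' cursor=0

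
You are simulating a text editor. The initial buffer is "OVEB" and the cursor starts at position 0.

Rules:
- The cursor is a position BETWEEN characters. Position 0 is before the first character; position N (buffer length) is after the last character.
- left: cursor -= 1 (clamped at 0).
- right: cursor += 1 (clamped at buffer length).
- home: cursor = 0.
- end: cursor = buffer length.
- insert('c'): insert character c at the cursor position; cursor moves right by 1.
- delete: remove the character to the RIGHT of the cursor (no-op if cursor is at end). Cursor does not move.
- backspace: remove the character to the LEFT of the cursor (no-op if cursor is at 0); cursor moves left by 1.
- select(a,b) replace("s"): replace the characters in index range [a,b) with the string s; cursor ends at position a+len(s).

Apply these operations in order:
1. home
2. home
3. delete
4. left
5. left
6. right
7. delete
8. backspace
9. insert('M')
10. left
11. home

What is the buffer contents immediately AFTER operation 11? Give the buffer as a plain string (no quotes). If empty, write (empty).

After op 1 (home): buf='OVEB' cursor=0
After op 2 (home): buf='OVEB' cursor=0
After op 3 (delete): buf='VEB' cursor=0
After op 4 (left): buf='VEB' cursor=0
After op 5 (left): buf='VEB' cursor=0
After op 6 (right): buf='VEB' cursor=1
After op 7 (delete): buf='VB' cursor=1
After op 8 (backspace): buf='B' cursor=0
After op 9 (insert('M')): buf='MB' cursor=1
After op 10 (left): buf='MB' cursor=0
After op 11 (home): buf='MB' cursor=0

Answer: MB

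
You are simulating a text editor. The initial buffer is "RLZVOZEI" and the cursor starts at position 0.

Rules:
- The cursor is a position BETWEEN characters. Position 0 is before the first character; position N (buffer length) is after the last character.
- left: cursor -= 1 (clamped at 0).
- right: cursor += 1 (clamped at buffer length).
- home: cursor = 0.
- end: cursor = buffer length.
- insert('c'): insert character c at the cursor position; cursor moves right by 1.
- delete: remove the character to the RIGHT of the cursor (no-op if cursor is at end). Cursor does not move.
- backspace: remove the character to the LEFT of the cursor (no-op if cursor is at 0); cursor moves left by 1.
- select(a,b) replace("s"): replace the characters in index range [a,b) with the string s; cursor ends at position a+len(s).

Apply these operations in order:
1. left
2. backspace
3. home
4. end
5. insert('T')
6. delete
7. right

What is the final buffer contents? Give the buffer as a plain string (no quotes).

After op 1 (left): buf='RLZVOZEI' cursor=0
After op 2 (backspace): buf='RLZVOZEI' cursor=0
After op 3 (home): buf='RLZVOZEI' cursor=0
After op 4 (end): buf='RLZVOZEI' cursor=8
After op 5 (insert('T')): buf='RLZVOZEIT' cursor=9
After op 6 (delete): buf='RLZVOZEIT' cursor=9
After op 7 (right): buf='RLZVOZEIT' cursor=9

Answer: RLZVOZEIT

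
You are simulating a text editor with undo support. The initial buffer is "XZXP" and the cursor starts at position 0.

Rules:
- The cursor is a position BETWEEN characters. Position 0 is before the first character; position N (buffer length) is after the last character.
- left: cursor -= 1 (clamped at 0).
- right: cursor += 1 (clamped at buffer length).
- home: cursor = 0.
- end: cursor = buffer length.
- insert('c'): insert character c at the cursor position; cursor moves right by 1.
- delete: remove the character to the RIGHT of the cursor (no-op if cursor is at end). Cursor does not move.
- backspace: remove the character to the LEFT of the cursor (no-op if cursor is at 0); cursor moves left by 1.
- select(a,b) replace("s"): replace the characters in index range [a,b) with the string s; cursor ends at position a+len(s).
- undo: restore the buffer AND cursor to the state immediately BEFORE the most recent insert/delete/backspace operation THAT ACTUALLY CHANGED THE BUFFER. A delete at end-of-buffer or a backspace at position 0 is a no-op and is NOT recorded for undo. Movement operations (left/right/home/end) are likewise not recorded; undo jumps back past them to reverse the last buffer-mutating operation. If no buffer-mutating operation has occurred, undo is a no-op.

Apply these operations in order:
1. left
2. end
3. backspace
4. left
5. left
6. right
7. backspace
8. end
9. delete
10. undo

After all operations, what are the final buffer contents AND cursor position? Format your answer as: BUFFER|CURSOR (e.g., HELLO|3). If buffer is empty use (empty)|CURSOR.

After op 1 (left): buf='XZXP' cursor=0
After op 2 (end): buf='XZXP' cursor=4
After op 3 (backspace): buf='XZX' cursor=3
After op 4 (left): buf='XZX' cursor=2
After op 5 (left): buf='XZX' cursor=1
After op 6 (right): buf='XZX' cursor=2
After op 7 (backspace): buf='XX' cursor=1
After op 8 (end): buf='XX' cursor=2
After op 9 (delete): buf='XX' cursor=2
After op 10 (undo): buf='XZX' cursor=2

Answer: XZX|2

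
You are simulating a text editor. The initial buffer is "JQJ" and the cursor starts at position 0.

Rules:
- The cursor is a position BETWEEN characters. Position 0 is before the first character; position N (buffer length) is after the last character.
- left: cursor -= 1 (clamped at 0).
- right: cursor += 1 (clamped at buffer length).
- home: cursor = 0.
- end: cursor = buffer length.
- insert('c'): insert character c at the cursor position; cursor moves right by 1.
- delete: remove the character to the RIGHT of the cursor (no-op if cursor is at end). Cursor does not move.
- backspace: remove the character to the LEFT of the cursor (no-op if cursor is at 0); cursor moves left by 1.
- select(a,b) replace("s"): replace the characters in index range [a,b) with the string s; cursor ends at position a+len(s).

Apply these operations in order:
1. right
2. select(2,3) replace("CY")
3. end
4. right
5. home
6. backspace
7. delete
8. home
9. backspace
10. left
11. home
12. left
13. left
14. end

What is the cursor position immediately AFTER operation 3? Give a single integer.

Answer: 4

Derivation:
After op 1 (right): buf='JQJ' cursor=1
After op 2 (select(2,3) replace("CY")): buf='JQCY' cursor=4
After op 3 (end): buf='JQCY' cursor=4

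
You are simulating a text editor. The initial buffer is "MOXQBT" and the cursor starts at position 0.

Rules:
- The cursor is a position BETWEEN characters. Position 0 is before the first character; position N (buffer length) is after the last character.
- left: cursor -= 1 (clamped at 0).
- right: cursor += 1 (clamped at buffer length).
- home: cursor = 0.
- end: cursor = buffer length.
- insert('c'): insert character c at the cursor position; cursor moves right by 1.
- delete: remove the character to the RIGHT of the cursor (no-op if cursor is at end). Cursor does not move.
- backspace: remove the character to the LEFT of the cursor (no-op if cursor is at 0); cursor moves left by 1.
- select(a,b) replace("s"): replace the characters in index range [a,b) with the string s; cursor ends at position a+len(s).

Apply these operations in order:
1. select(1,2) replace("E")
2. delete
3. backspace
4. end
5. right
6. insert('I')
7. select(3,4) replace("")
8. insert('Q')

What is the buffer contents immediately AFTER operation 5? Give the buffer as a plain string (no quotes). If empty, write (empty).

After op 1 (select(1,2) replace("E")): buf='MEXQBT' cursor=2
After op 2 (delete): buf='MEQBT' cursor=2
After op 3 (backspace): buf='MQBT' cursor=1
After op 4 (end): buf='MQBT' cursor=4
After op 5 (right): buf='MQBT' cursor=4

Answer: MQBT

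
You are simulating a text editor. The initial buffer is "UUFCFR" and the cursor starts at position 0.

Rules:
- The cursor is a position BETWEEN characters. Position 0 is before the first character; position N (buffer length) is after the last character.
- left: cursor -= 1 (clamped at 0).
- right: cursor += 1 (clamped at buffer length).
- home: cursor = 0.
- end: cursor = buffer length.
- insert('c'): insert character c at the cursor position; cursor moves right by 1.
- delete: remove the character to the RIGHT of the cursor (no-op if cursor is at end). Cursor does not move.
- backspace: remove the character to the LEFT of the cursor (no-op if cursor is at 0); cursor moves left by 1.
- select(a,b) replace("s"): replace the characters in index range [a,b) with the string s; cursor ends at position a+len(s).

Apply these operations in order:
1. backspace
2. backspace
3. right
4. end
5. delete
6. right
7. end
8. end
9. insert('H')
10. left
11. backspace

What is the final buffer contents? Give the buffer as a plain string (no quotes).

After op 1 (backspace): buf='UUFCFR' cursor=0
After op 2 (backspace): buf='UUFCFR' cursor=0
After op 3 (right): buf='UUFCFR' cursor=1
After op 4 (end): buf='UUFCFR' cursor=6
After op 5 (delete): buf='UUFCFR' cursor=6
After op 6 (right): buf='UUFCFR' cursor=6
After op 7 (end): buf='UUFCFR' cursor=6
After op 8 (end): buf='UUFCFR' cursor=6
After op 9 (insert('H')): buf='UUFCFRH' cursor=7
After op 10 (left): buf='UUFCFRH' cursor=6
After op 11 (backspace): buf='UUFCFH' cursor=5

Answer: UUFCFH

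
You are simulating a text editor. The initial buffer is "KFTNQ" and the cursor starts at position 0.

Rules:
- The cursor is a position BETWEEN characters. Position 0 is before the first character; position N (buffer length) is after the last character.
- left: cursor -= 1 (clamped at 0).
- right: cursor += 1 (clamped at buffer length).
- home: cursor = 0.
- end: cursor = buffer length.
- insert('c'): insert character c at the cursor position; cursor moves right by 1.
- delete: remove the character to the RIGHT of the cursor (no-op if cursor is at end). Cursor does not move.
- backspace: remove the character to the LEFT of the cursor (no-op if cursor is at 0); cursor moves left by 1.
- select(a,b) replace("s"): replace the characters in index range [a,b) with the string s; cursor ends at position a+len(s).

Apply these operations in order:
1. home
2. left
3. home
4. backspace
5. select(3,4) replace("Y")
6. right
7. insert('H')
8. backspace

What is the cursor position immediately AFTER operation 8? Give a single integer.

Answer: 5

Derivation:
After op 1 (home): buf='KFTNQ' cursor=0
After op 2 (left): buf='KFTNQ' cursor=0
After op 3 (home): buf='KFTNQ' cursor=0
After op 4 (backspace): buf='KFTNQ' cursor=0
After op 5 (select(3,4) replace("Y")): buf='KFTYQ' cursor=4
After op 6 (right): buf='KFTYQ' cursor=5
After op 7 (insert('H')): buf='KFTYQH' cursor=6
After op 8 (backspace): buf='KFTYQ' cursor=5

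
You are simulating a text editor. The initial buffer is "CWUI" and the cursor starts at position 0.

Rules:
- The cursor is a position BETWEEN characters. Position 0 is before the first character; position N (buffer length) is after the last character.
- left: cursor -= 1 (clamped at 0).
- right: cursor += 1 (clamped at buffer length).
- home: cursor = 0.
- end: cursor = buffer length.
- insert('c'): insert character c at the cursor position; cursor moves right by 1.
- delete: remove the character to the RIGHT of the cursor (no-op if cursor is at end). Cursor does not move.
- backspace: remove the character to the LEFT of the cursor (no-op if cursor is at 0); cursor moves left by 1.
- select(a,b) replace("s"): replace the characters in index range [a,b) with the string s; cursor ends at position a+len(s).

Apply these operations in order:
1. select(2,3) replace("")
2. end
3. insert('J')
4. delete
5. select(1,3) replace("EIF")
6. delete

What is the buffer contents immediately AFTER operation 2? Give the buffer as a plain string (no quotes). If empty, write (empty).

Answer: CWI

Derivation:
After op 1 (select(2,3) replace("")): buf='CWI' cursor=2
After op 2 (end): buf='CWI' cursor=3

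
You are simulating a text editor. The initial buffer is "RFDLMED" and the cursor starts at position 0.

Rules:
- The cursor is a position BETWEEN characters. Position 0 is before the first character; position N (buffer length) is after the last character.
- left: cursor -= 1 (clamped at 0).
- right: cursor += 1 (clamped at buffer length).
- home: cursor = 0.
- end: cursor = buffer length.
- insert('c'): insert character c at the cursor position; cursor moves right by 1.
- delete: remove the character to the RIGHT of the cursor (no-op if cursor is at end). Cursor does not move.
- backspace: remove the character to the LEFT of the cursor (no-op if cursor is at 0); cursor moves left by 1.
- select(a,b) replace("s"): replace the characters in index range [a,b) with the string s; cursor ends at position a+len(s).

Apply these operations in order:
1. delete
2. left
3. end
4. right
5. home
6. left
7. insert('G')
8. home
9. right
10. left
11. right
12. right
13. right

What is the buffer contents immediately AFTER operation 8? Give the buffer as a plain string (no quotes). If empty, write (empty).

Answer: GFDLMED

Derivation:
After op 1 (delete): buf='FDLMED' cursor=0
After op 2 (left): buf='FDLMED' cursor=0
After op 3 (end): buf='FDLMED' cursor=6
After op 4 (right): buf='FDLMED' cursor=6
After op 5 (home): buf='FDLMED' cursor=0
After op 6 (left): buf='FDLMED' cursor=0
After op 7 (insert('G')): buf='GFDLMED' cursor=1
After op 8 (home): buf='GFDLMED' cursor=0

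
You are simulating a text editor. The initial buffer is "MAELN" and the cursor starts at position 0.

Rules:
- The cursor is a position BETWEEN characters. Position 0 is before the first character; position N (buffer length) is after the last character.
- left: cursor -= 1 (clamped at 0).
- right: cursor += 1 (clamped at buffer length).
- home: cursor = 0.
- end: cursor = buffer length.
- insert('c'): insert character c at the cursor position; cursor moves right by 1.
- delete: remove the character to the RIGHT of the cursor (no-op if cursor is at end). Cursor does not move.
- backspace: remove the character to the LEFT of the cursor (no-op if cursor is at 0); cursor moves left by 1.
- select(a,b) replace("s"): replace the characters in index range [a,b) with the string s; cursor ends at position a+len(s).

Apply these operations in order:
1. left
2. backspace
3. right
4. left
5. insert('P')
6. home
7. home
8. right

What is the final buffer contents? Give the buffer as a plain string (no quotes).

Answer: PMAELN

Derivation:
After op 1 (left): buf='MAELN' cursor=0
After op 2 (backspace): buf='MAELN' cursor=0
After op 3 (right): buf='MAELN' cursor=1
After op 4 (left): buf='MAELN' cursor=0
After op 5 (insert('P')): buf='PMAELN' cursor=1
After op 6 (home): buf='PMAELN' cursor=0
After op 7 (home): buf='PMAELN' cursor=0
After op 8 (right): buf='PMAELN' cursor=1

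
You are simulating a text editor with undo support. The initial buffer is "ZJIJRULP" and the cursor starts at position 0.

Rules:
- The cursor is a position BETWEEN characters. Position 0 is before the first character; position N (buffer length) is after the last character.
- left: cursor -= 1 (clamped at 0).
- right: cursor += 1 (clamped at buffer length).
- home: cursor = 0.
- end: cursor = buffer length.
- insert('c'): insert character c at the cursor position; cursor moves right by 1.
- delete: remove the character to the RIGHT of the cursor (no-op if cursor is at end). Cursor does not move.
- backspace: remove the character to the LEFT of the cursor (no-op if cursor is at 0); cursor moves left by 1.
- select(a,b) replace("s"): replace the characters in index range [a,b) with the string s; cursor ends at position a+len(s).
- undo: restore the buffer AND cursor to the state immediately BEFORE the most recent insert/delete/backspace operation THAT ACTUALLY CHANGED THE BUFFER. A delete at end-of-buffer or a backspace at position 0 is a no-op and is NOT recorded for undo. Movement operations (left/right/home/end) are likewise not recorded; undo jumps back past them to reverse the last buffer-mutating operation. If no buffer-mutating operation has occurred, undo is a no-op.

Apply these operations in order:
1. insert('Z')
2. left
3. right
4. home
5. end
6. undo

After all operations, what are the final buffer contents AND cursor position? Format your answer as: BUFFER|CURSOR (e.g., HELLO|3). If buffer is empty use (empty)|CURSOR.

After op 1 (insert('Z')): buf='ZZJIJRULP' cursor=1
After op 2 (left): buf='ZZJIJRULP' cursor=0
After op 3 (right): buf='ZZJIJRULP' cursor=1
After op 4 (home): buf='ZZJIJRULP' cursor=0
After op 5 (end): buf='ZZJIJRULP' cursor=9
After op 6 (undo): buf='ZJIJRULP' cursor=0

Answer: ZJIJRULP|0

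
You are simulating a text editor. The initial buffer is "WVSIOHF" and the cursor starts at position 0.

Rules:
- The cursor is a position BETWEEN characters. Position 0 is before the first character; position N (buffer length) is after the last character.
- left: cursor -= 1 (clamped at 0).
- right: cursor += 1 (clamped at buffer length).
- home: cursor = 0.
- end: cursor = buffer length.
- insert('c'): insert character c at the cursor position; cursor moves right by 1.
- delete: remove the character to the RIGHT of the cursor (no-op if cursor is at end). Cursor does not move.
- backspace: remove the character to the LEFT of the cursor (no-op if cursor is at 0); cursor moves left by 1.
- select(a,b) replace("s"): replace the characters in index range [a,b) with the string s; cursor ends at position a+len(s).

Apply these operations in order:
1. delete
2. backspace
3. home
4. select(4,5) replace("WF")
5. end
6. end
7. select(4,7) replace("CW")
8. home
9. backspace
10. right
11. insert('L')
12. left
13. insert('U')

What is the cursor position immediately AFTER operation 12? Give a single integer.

After op 1 (delete): buf='VSIOHF' cursor=0
After op 2 (backspace): buf='VSIOHF' cursor=0
After op 3 (home): buf='VSIOHF' cursor=0
After op 4 (select(4,5) replace("WF")): buf='VSIOWFF' cursor=6
After op 5 (end): buf='VSIOWFF' cursor=7
After op 6 (end): buf='VSIOWFF' cursor=7
After op 7 (select(4,7) replace("CW")): buf='VSIOCW' cursor=6
After op 8 (home): buf='VSIOCW' cursor=0
After op 9 (backspace): buf='VSIOCW' cursor=0
After op 10 (right): buf='VSIOCW' cursor=1
After op 11 (insert('L')): buf='VLSIOCW' cursor=2
After op 12 (left): buf='VLSIOCW' cursor=1

Answer: 1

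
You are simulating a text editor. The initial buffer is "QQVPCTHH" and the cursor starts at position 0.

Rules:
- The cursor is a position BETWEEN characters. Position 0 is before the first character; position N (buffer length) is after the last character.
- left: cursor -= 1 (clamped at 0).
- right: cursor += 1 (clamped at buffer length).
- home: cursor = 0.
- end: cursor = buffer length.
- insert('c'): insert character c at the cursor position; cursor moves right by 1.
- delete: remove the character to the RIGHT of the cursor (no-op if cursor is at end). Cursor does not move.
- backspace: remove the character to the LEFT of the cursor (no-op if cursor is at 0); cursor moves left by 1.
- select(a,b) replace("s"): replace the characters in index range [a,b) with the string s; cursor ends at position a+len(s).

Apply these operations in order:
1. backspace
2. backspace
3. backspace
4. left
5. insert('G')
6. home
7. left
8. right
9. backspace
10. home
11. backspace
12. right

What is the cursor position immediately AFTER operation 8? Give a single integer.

Answer: 1

Derivation:
After op 1 (backspace): buf='QQVPCTHH' cursor=0
After op 2 (backspace): buf='QQVPCTHH' cursor=0
After op 3 (backspace): buf='QQVPCTHH' cursor=0
After op 4 (left): buf='QQVPCTHH' cursor=0
After op 5 (insert('G')): buf='GQQVPCTHH' cursor=1
After op 6 (home): buf='GQQVPCTHH' cursor=0
After op 7 (left): buf='GQQVPCTHH' cursor=0
After op 8 (right): buf='GQQVPCTHH' cursor=1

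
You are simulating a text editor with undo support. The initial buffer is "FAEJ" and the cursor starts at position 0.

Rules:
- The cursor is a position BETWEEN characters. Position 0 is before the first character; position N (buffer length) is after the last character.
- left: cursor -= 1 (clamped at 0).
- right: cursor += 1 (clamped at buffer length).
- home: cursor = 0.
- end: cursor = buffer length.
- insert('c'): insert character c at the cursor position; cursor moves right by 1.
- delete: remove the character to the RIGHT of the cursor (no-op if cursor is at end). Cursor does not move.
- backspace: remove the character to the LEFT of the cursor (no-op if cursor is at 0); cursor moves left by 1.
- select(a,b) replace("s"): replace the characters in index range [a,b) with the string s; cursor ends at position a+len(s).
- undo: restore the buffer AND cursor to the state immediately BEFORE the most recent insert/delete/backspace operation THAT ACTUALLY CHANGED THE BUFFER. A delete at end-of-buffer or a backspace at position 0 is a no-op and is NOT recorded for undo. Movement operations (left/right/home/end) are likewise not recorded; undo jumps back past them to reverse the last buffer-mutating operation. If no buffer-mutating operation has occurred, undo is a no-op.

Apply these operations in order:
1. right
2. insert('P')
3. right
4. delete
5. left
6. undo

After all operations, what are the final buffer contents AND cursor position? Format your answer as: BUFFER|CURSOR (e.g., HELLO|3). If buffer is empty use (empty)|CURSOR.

After op 1 (right): buf='FAEJ' cursor=1
After op 2 (insert('P')): buf='FPAEJ' cursor=2
After op 3 (right): buf='FPAEJ' cursor=3
After op 4 (delete): buf='FPAJ' cursor=3
After op 5 (left): buf='FPAJ' cursor=2
After op 6 (undo): buf='FPAEJ' cursor=3

Answer: FPAEJ|3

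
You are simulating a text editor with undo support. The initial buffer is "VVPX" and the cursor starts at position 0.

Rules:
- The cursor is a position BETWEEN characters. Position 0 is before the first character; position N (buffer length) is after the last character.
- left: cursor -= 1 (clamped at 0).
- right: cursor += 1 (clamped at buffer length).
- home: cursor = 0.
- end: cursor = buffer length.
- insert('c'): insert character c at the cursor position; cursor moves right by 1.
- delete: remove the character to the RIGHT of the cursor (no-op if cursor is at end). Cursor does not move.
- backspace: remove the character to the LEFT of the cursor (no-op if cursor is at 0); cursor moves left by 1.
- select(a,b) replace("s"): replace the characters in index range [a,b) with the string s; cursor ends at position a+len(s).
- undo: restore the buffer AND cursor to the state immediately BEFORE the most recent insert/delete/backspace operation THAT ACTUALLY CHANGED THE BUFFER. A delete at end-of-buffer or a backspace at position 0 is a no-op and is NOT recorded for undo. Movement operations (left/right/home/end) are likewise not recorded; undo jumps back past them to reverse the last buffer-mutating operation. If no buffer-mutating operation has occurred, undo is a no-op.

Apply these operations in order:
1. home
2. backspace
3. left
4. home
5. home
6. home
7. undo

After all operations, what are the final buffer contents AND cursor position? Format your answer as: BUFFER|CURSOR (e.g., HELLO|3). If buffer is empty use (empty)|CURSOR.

Answer: VVPX|0

Derivation:
After op 1 (home): buf='VVPX' cursor=0
After op 2 (backspace): buf='VVPX' cursor=0
After op 3 (left): buf='VVPX' cursor=0
After op 4 (home): buf='VVPX' cursor=0
After op 5 (home): buf='VVPX' cursor=0
After op 6 (home): buf='VVPX' cursor=0
After op 7 (undo): buf='VVPX' cursor=0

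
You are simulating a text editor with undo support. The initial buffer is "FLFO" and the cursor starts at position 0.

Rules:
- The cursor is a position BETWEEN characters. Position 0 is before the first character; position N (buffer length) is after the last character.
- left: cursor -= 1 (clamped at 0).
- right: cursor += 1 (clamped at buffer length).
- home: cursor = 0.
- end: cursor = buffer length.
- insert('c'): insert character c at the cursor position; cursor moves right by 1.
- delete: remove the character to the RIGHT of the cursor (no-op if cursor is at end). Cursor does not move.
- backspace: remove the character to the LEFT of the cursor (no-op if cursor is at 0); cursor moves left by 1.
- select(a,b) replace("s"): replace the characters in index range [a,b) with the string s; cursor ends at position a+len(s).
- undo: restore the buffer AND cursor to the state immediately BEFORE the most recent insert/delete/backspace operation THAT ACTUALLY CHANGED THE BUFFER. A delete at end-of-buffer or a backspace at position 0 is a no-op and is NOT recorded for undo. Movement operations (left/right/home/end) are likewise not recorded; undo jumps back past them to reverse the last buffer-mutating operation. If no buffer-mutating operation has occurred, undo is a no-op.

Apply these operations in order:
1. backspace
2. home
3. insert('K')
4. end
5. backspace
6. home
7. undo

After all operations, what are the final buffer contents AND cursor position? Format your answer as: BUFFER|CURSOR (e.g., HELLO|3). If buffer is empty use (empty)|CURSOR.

Answer: KFLFO|5

Derivation:
After op 1 (backspace): buf='FLFO' cursor=0
After op 2 (home): buf='FLFO' cursor=0
After op 3 (insert('K')): buf='KFLFO' cursor=1
After op 4 (end): buf='KFLFO' cursor=5
After op 5 (backspace): buf='KFLF' cursor=4
After op 6 (home): buf='KFLF' cursor=0
After op 7 (undo): buf='KFLFO' cursor=5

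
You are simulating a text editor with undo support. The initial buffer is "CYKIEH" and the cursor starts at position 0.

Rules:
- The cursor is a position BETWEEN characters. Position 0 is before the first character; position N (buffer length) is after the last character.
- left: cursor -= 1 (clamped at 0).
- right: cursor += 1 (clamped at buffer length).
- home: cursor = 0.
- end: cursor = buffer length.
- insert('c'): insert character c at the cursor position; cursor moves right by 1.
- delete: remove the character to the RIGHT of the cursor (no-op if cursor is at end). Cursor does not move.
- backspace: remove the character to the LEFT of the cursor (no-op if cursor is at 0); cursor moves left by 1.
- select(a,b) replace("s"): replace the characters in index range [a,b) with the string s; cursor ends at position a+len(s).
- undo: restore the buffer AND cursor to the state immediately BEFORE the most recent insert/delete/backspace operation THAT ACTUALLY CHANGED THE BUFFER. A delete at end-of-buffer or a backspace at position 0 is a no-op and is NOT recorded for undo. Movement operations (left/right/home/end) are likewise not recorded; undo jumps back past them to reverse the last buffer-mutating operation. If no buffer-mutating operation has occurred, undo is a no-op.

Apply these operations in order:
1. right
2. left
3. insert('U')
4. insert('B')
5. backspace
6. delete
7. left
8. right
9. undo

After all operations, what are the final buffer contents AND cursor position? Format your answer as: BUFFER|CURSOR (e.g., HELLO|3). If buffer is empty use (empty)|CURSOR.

After op 1 (right): buf='CYKIEH' cursor=1
After op 2 (left): buf='CYKIEH' cursor=0
After op 3 (insert('U')): buf='UCYKIEH' cursor=1
After op 4 (insert('B')): buf='UBCYKIEH' cursor=2
After op 5 (backspace): buf='UCYKIEH' cursor=1
After op 6 (delete): buf='UYKIEH' cursor=1
After op 7 (left): buf='UYKIEH' cursor=0
After op 8 (right): buf='UYKIEH' cursor=1
After op 9 (undo): buf='UCYKIEH' cursor=1

Answer: UCYKIEH|1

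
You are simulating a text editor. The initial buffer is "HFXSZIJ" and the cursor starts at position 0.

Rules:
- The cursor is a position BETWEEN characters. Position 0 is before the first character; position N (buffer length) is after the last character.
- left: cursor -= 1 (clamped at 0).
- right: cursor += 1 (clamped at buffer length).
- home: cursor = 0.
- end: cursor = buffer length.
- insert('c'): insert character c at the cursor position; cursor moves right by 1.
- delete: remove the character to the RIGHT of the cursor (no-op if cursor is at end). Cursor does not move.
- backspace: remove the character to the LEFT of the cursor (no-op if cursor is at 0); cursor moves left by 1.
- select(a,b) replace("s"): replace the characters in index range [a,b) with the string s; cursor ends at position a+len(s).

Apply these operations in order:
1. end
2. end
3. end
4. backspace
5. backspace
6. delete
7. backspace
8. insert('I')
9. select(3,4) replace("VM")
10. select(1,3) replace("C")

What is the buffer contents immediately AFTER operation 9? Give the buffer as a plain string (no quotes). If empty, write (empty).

After op 1 (end): buf='HFXSZIJ' cursor=7
After op 2 (end): buf='HFXSZIJ' cursor=7
After op 3 (end): buf='HFXSZIJ' cursor=7
After op 4 (backspace): buf='HFXSZI' cursor=6
After op 5 (backspace): buf='HFXSZ' cursor=5
After op 6 (delete): buf='HFXSZ' cursor=5
After op 7 (backspace): buf='HFXS' cursor=4
After op 8 (insert('I')): buf='HFXSI' cursor=5
After op 9 (select(3,4) replace("VM")): buf='HFXVMI' cursor=5

Answer: HFXVMI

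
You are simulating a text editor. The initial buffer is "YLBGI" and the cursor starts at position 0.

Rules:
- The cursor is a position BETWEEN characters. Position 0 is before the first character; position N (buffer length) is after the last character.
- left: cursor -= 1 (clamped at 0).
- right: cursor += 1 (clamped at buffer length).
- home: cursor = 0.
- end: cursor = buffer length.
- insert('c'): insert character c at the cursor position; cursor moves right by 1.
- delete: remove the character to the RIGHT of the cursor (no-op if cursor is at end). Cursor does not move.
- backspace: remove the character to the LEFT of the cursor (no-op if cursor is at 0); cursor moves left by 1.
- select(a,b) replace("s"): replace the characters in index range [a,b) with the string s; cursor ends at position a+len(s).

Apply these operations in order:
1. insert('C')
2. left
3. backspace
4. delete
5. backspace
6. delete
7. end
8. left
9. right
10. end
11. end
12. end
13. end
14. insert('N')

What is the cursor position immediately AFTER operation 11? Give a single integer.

After op 1 (insert('C')): buf='CYLBGI' cursor=1
After op 2 (left): buf='CYLBGI' cursor=0
After op 3 (backspace): buf='CYLBGI' cursor=0
After op 4 (delete): buf='YLBGI' cursor=0
After op 5 (backspace): buf='YLBGI' cursor=0
After op 6 (delete): buf='LBGI' cursor=0
After op 7 (end): buf='LBGI' cursor=4
After op 8 (left): buf='LBGI' cursor=3
After op 9 (right): buf='LBGI' cursor=4
After op 10 (end): buf='LBGI' cursor=4
After op 11 (end): buf='LBGI' cursor=4

Answer: 4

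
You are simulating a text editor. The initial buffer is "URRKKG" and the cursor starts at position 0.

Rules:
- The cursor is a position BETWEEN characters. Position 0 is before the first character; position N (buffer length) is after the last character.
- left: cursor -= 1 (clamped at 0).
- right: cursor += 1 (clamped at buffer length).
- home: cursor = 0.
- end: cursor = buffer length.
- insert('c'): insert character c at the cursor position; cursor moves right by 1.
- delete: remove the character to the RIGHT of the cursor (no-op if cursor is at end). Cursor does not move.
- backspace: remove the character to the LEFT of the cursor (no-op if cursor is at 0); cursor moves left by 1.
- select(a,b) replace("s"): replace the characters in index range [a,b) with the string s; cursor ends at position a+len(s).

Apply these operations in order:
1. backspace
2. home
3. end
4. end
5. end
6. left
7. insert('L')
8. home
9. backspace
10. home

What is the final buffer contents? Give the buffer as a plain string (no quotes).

Answer: URRKKLG

Derivation:
After op 1 (backspace): buf='URRKKG' cursor=0
After op 2 (home): buf='URRKKG' cursor=0
After op 3 (end): buf='URRKKG' cursor=6
After op 4 (end): buf='URRKKG' cursor=6
After op 5 (end): buf='URRKKG' cursor=6
After op 6 (left): buf='URRKKG' cursor=5
After op 7 (insert('L')): buf='URRKKLG' cursor=6
After op 8 (home): buf='URRKKLG' cursor=0
After op 9 (backspace): buf='URRKKLG' cursor=0
After op 10 (home): buf='URRKKLG' cursor=0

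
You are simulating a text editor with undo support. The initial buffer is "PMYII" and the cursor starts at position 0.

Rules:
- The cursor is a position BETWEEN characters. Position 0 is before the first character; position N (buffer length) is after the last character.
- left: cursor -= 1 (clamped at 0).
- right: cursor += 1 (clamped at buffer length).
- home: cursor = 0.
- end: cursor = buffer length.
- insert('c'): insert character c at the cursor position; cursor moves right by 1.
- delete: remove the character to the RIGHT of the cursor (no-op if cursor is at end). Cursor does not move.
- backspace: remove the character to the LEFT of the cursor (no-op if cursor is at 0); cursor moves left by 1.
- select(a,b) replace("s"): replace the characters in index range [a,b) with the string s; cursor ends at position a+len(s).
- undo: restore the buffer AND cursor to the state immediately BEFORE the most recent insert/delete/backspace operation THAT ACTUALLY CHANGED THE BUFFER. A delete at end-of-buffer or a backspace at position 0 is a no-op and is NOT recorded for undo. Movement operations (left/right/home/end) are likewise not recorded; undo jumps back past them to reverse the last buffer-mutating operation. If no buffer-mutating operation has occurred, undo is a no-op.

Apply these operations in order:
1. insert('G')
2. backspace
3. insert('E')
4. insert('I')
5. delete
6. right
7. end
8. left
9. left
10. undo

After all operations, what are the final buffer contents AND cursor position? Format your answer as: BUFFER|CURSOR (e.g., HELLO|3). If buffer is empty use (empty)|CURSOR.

Answer: EIPMYII|2

Derivation:
After op 1 (insert('G')): buf='GPMYII' cursor=1
After op 2 (backspace): buf='PMYII' cursor=0
After op 3 (insert('E')): buf='EPMYII' cursor=1
After op 4 (insert('I')): buf='EIPMYII' cursor=2
After op 5 (delete): buf='EIMYII' cursor=2
After op 6 (right): buf='EIMYII' cursor=3
After op 7 (end): buf='EIMYII' cursor=6
After op 8 (left): buf='EIMYII' cursor=5
After op 9 (left): buf='EIMYII' cursor=4
After op 10 (undo): buf='EIPMYII' cursor=2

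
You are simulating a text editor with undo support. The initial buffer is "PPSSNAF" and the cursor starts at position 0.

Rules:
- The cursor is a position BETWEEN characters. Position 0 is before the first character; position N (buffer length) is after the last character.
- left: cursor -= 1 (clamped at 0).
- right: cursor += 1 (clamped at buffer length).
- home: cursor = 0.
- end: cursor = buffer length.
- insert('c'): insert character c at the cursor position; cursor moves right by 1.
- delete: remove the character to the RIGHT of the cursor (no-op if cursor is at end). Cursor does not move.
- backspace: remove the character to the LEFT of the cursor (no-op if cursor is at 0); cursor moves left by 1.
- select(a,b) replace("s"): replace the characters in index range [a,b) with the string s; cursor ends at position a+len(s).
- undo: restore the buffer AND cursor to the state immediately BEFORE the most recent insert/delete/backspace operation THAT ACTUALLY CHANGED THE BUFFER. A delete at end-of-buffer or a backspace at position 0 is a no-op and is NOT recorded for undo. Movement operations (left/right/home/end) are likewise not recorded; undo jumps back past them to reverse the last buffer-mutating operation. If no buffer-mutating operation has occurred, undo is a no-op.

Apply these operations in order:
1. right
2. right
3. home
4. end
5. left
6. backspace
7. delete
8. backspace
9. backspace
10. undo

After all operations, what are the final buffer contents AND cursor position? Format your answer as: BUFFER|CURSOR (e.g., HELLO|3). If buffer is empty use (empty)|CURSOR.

Answer: PPSS|4

Derivation:
After op 1 (right): buf='PPSSNAF' cursor=1
After op 2 (right): buf='PPSSNAF' cursor=2
After op 3 (home): buf='PPSSNAF' cursor=0
After op 4 (end): buf='PPSSNAF' cursor=7
After op 5 (left): buf='PPSSNAF' cursor=6
After op 6 (backspace): buf='PPSSNF' cursor=5
After op 7 (delete): buf='PPSSN' cursor=5
After op 8 (backspace): buf='PPSS' cursor=4
After op 9 (backspace): buf='PPS' cursor=3
After op 10 (undo): buf='PPSS' cursor=4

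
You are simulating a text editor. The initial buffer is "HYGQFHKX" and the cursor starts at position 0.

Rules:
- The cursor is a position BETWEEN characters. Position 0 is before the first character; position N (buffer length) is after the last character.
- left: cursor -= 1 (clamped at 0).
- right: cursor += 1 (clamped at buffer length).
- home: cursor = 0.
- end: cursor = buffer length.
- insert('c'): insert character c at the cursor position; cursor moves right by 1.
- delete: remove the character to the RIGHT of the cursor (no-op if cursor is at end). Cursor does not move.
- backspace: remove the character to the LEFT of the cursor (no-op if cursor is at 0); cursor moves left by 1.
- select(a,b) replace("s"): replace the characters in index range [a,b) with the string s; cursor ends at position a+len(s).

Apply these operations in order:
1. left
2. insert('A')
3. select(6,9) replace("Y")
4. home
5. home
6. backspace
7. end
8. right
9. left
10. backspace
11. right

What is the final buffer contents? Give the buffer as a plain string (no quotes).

After op 1 (left): buf='HYGQFHKX' cursor=0
After op 2 (insert('A')): buf='AHYGQFHKX' cursor=1
After op 3 (select(6,9) replace("Y")): buf='AHYGQFY' cursor=7
After op 4 (home): buf='AHYGQFY' cursor=0
After op 5 (home): buf='AHYGQFY' cursor=0
After op 6 (backspace): buf='AHYGQFY' cursor=0
After op 7 (end): buf='AHYGQFY' cursor=7
After op 8 (right): buf='AHYGQFY' cursor=7
After op 9 (left): buf='AHYGQFY' cursor=6
After op 10 (backspace): buf='AHYGQY' cursor=5
After op 11 (right): buf='AHYGQY' cursor=6

Answer: AHYGQY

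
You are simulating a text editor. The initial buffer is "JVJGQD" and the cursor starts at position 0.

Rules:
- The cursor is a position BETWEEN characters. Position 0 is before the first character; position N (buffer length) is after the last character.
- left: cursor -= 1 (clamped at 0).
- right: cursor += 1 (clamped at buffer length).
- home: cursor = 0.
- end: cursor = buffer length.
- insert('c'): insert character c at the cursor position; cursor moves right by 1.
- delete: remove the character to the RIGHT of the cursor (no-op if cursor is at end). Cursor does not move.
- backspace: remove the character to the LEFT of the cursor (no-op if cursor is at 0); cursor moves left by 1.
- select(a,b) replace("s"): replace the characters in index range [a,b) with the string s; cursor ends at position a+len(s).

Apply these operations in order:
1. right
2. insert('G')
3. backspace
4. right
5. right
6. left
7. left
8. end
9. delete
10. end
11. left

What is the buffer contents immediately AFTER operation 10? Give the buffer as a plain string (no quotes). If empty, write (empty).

After op 1 (right): buf='JVJGQD' cursor=1
After op 2 (insert('G')): buf='JGVJGQD' cursor=2
After op 3 (backspace): buf='JVJGQD' cursor=1
After op 4 (right): buf='JVJGQD' cursor=2
After op 5 (right): buf='JVJGQD' cursor=3
After op 6 (left): buf='JVJGQD' cursor=2
After op 7 (left): buf='JVJGQD' cursor=1
After op 8 (end): buf='JVJGQD' cursor=6
After op 9 (delete): buf='JVJGQD' cursor=6
After op 10 (end): buf='JVJGQD' cursor=6

Answer: JVJGQD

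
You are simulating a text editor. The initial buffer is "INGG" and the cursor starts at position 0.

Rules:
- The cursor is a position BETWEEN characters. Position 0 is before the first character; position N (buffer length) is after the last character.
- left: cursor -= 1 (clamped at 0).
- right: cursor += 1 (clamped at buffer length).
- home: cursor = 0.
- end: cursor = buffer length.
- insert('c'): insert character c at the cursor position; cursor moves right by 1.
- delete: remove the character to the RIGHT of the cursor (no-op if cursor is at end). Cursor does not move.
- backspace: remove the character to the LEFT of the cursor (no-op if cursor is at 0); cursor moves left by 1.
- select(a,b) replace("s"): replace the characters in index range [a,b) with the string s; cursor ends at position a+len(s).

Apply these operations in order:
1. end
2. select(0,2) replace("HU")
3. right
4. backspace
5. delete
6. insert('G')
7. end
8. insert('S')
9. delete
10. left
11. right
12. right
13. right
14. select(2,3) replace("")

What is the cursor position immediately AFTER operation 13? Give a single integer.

After op 1 (end): buf='INGG' cursor=4
After op 2 (select(0,2) replace("HU")): buf='HUGG' cursor=2
After op 3 (right): buf='HUGG' cursor=3
After op 4 (backspace): buf='HUG' cursor=2
After op 5 (delete): buf='HU' cursor=2
After op 6 (insert('G')): buf='HUG' cursor=3
After op 7 (end): buf='HUG' cursor=3
After op 8 (insert('S')): buf='HUGS' cursor=4
After op 9 (delete): buf='HUGS' cursor=4
After op 10 (left): buf='HUGS' cursor=3
After op 11 (right): buf='HUGS' cursor=4
After op 12 (right): buf='HUGS' cursor=4
After op 13 (right): buf='HUGS' cursor=4

Answer: 4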